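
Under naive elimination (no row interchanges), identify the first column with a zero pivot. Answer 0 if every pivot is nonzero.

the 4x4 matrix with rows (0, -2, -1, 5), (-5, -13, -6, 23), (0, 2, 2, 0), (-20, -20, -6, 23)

Naive forward elimination:
Pivot entry (1,1) is zero but row 2 has -5 in column 1 -> naive elimination stops; a row interchange (e.g. R1 <-> R2) would be required here.

first zero-pivot column = 1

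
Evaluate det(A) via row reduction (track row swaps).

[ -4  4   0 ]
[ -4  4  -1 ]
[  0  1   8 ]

Forward elimination:
R2 <- R2 - (1)*R1:  [  0   0  -1 ]
R2 <-> R3   (pivot in column 2 was zero)
[ -4  4   0 ]
[  0  1   8 ]
[  0  0  -1 ]
Upper-triangular form:
[ -4  4   0 ]
[  0  1   8 ]
[  0  0  -1 ]
det(A) = (-1)^1 * (-4) * (1) * (-1) = -4  (1 row swap -> sign -1)

det(A) = -4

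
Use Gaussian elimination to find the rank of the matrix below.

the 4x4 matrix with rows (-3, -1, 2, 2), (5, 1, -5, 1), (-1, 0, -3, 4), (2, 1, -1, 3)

rank(A) = 4

Row reduction:
R2 <- R2 - (-5/3)*R1:  [    0  -2/3  -5/3  13/3 ]
R3 <- R3 - (1/3)*R1:  [     0    1/3  -11/3   10/3 ]
R4 <- R4 - (-2/3)*R1:  [    0   1/3   1/3  13/3 ]
R3 <- R3 - (-1/2)*R2:  [    0     0  -9/2  11/2 ]
R4 <- R4 - (-1/2)*R2:  [    0     0  -1/2  13/2 ]
R4 <- R4 - (1/9)*R3:  [    0     0     0  53/9 ]
Row echelon form:
[ -3    -1     2     2 ]
[  0  -2/3  -5/3  13/3 ]
[  0     0  -9/2  11/2 ]
[  0     0     0  53/9 ]
Nonzero rows / pivot columns: 4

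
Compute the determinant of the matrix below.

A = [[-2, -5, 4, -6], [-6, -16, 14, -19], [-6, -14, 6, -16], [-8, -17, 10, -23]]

Forward elimination:
R2 <- R2 - (3)*R1:  [  0  -1   2  -1 ]
R3 <- R3 - (3)*R1:  [  0   1  -6   2 ]
R4 <- R4 - (4)*R1:  [  0   3  -6   1 ]
R3 <- R3 - (-1)*R2:  [  0   0  -4   1 ]
R4 <- R4 - (-3)*R2:  [  0   0   0  -2 ]
Upper-triangular form:
[ -2  -5   4  -6 ]
[  0  -1   2  -1 ]
[  0   0  -4   1 ]
[  0   0   0  -2 ]
det(A) = (-1)^0 * (-2) * (-1) * (-4) * (-2) = 16  (0 row swaps -> sign +1)

det(A) = 16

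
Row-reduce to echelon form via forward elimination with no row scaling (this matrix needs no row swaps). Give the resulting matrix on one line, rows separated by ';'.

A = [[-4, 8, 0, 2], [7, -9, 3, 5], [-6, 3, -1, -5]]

REF = [-4 8 0 2; 0 5 3 17/2; 0 0 22/5 73/10]

Forward elimination:
R2 <- R2 - (-7/4)*R1:  [    0     5     3  17/2 ]
R3 <- R3 - (3/2)*R1:  [  0  -9  -1  -8 ]
R3 <- R3 - (-9/5)*R2:  [     0      0   22/5  73/10 ]
Row echelon form:
[ -4  8     0      2 ]
[  0  5     3   17/2 ]
[  0  0  22/5  73/10 ]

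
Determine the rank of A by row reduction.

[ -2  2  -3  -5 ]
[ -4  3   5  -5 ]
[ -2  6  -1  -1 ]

rank(A) = 3

Row reduction:
R2 <- R2 - (2)*R1:  [  0  -1  11   5 ]
R3 <- R3 - (1)*R1:  [ 0  4  2  4 ]
R3 <- R3 - (-4)*R2:  [  0   0  46  24 ]
Row echelon form:
[ -2   2  -3  -5 ]
[  0  -1  11   5 ]
[  0   0  46  24 ]
Nonzero rows / pivot columns: 3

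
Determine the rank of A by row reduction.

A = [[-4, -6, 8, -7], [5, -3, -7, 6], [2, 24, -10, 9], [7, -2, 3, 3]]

Row reduction:
R2 <- R2 - (-5/4)*R1:  [     0  -21/2      3  -11/4 ]
R3 <- R3 - (-1/2)*R1:  [    0    21    -6  11/2 ]
R4 <- R4 - (-7/4)*R1:  [     0  -25/2     17  -37/4 ]
R3 <- R3 - (-2)*R2:  [ 0  0  0  0 ]
R4 <- R4 - (25/21)*R2:  [       0        0     94/7  -251/42 ]
R3 <-> R4   (pivot in column 3 was zero)
[ -4     -6     8       -7 ]
[  0  -21/2     3    -11/4 ]
[  0      0  94/7  -251/42 ]
[  0      0     0        0 ]
Row echelon form:
[ -4     -6     8       -7 ]
[  0  -21/2     3    -11/4 ]
[  0      0  94/7  -251/42 ]
[  0      0     0        0 ]
Nonzero rows / pivot columns: 3

rank(A) = 3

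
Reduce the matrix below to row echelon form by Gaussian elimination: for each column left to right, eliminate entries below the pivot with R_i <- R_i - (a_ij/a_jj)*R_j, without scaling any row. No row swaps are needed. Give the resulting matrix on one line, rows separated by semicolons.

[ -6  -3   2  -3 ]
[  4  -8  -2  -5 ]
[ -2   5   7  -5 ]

REF = [-6 -3 2 -3; 0 -10 -2/3 -7; 0 0 89/15 -41/5]

Forward elimination:
R2 <- R2 - (-2/3)*R1:  [    0   -10  -2/3    -7 ]
R3 <- R3 - (1/3)*R1:  [    0     6  19/3    -4 ]
R3 <- R3 - (-3/5)*R2:  [     0      0  89/15  -41/5 ]
Row echelon form:
[ -6   -3      2     -3 ]
[  0  -10   -2/3     -7 ]
[  0    0  89/15  -41/5 ]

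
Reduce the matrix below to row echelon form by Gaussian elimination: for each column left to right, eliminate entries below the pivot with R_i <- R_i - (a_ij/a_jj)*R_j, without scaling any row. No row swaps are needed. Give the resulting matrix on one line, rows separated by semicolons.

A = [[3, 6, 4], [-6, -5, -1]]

REF = [3 6 4; 0 7 7]

Forward elimination:
R2 <- R2 - (-2)*R1:  [ 0  7  7 ]
Row echelon form:
[ 3  6  4 ]
[ 0  7  7 ]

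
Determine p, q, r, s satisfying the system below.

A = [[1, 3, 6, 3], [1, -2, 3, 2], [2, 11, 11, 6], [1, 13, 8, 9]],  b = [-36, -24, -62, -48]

Forward elimination on [A|b]:
R2 <- R2 - (1)*R1:  [  0  -5  -3  -1  12 ]
R3 <- R3 - (2)*R1:  [  0   5  -1   0  10 ]
R4 <- R4 - (1)*R1:  [   0   10    2    6  -12 ]
R3 <- R3 - (-1)*R2:  [  0   0  -4  -1  22 ]
R4 <- R4 - (-2)*R2:  [  0   0  -4   4  12 ]
R4 <- R4 - (1)*R3:  [   0    0    0    5  -10 ]
Row echelon form:
[ 1   3   6   3  |  -36 ]
[ 0  -5  -3  -1  |   12 ]
[ 0   0  -4  -1  |   22 ]
[ 0   0   0   5  |  -10 ]
Back-substitution:
s = (-10) / 5 = -2
r = (22 - (-1)*(-2)) / -4 = -5
q = (12 - (-3)*(-5) - (-1)*(-2)) / -5 = 1
p = (-36 - (3)*(1) - (6)*(-5) - (3)*(-2)) / 1 = -3

(-3, 1, -5, -2)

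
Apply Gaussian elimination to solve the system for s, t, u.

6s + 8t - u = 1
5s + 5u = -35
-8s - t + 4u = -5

(-2, 1, -5)

Forward elimination on [A|b]:
R2 <- R2 - (5/6)*R1:  [      0   -20/3    35/6  -215/6 ]
R3 <- R3 - (-4/3)*R1:  [     0   29/3    8/3  -11/3 ]
R3 <- R3 - (-29/20)*R2:  [      0       0    89/8  -445/8 ]
Row echelon form:
[ 6      8    -1  |       1 ]
[ 0  -20/3  35/6  |  -215/6 ]
[ 0      0  89/8  |  -445/8 ]
Back-substitution:
u = (-445/8) / (89/8) = -5
t = (-215/6 - (35/6)*(-5)) / (-20/3) = 1
s = (1 - (8)*(1) - (-1)*(-5)) / 6 = -2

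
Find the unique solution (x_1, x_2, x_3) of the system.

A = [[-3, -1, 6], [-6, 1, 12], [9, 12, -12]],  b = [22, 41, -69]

(-5, -1, 1)

Forward elimination on [A|b]:
R2 <- R2 - (2)*R1:  [  0   3   0  -3 ]
R3 <- R3 - (-3)*R1:  [  0   9   6  -3 ]
R3 <- R3 - (3)*R2:  [ 0  0  6  6 ]
Row echelon form:
[ -3  -1  6  |  22 ]
[  0   3  0  |  -3 ]
[  0   0  6  |   6 ]
Back-substitution:
x_3 = (6) / 6 = 1
x_2 = (-3) / 3 = -1
x_1 = (22 - (-1)*(-1) - (6)*(1)) / -3 = -5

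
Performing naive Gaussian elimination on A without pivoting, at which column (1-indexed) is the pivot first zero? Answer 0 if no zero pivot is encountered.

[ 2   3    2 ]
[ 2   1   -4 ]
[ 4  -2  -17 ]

Naive forward elimination:
R2 <- R2 - (1)*R1:  [  0  -2  -6 ]
R3 <- R3 - (2)*R1:  [   0   -8  -21 ]
R3 <- R3 - (4)*R2:  [ 0  0  3 ]
All pivots nonzero; naive elimination completes without hitting a zero pivot.

first zero-pivot column = 0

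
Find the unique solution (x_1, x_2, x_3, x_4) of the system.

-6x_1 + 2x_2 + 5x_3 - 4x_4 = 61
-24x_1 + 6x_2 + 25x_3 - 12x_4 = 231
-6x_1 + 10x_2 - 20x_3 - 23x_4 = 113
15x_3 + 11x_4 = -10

(-3, 4, 3, -5)

Forward elimination on [A|b]:
R2 <- R2 - (4)*R1:  [   0   -2    5    4  -13 ]
R3 <- R3 - (1)*R1:  [   0    8  -25  -19   52 ]
R3 <- R3 - (-4)*R2:  [  0   0  -5  -3   0 ]
R4 <- R4 - (-3)*R3:  [   0    0    0    2  -10 ]
Row echelon form:
[ -6   2   5  -4  |   61 ]
[  0  -2   5   4  |  -13 ]
[  0   0  -5  -3  |    0 ]
[  0   0   0   2  |  -10 ]
Back-substitution:
x_4 = (-10) / 2 = -5
x_3 = (0 - (-3)*(-5)) / -5 = 3
x_2 = (-13 - (5)*(3) - (4)*(-5)) / -2 = 4
x_1 = (61 - (2)*(4) - (5)*(3) - (-4)*(-5)) / -6 = -3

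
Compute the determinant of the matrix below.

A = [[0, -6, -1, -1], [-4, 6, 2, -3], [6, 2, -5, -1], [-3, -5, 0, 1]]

det(A) = 430

Forward elimination:
R1 <-> R2   (pivot in column 1 was zero)
[ -4   6   2  -3 ]
[  0  -6  -1  -1 ]
[  6   2  -5  -1 ]
[ -3  -5   0   1 ]
R3 <- R3 - (-3/2)*R1:  [     0     11     -2  -11/2 ]
R4 <- R4 - (3/4)*R1:  [     0  -19/2   -3/2   13/4 ]
R3 <- R3 - (-11/6)*R2:  [     0      0  -23/6  -22/3 ]
R4 <- R4 - (19/12)*R2:  [    0     0  1/12  29/6 ]
R4 <- R4 - (-1/46)*R3:  [      0       0       0  215/46 ]
Upper-triangular form:
[ -4   6      2      -3 ]
[  0  -6     -1      -1 ]
[  0   0  -23/6   -22/3 ]
[  0   0      0  215/46 ]
det(A) = (-1)^1 * (-4) * (-6) * (-23/6) * (215/46) = 430  (1 row swap -> sign -1)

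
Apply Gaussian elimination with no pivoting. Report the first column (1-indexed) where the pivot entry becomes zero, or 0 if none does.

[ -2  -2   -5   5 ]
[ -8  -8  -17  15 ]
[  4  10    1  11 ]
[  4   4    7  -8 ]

first zero-pivot column = 2

Naive forward elimination:
R2 <- R2 - (4)*R1:  [  0   0   3  -5 ]
R3 <- R3 - (-2)*R1:  [  0   6  -9  21 ]
R4 <- R4 - (-2)*R1:  [  0   0  -3   2 ]
Matrix at this point:
[ -2  -2  -5   5 ]
[  0   0   3  -5 ]
[  0   6  -9  21 ]
[  0   0  -3   2 ]
Pivot entry (2,2) is zero but row 3 has 6 in column 2 -> naive elimination stops; a row interchange (e.g. R2 <-> R3) would be required here.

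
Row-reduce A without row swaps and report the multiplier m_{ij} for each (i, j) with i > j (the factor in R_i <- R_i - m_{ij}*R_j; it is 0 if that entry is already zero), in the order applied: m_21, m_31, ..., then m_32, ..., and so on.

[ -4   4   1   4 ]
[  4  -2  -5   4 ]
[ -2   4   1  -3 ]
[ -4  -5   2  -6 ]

multipliers: -1, 1/2, 1, 1, -9/2, -34/9

Forward elimination:
R2 <- R2 - (-1)*R1:  [  0   2  -4   8 ]
R3 <- R3 - (1/2)*R1:  [   0    2  1/2   -5 ]
R4 <- R4 - (1)*R1:  [   0   -9    1  -10 ]
R3 <- R3 - (1)*R2:  [   0    0  9/2  -13 ]
R4 <- R4 - (-9/2)*R2:  [   0    0  -17   26 ]
R4 <- R4 - (-34/9)*R3:  [      0       0       0  -208/9 ]
Multipliers (in order of application): m_{21} = -1, m_{31} = 1/2, m_{41} = 1, m_{32} = 1, m_{42} = -9/2, m_{43} = -34/9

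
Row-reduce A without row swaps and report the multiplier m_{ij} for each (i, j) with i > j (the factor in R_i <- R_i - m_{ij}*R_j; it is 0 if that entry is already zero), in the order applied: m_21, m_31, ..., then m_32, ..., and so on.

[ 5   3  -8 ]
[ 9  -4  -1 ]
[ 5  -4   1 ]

Forward elimination:
R2 <- R2 - (9/5)*R1:  [     0  -47/5   67/5 ]
R3 <- R3 - (1)*R1:  [  0  -7   9 ]
R3 <- R3 - (35/47)*R2:  [      0       0  -46/47 ]
Multipliers (in order of application): m_{21} = 9/5, m_{31} = 1, m_{32} = 35/47

multipliers: 9/5, 1, 35/47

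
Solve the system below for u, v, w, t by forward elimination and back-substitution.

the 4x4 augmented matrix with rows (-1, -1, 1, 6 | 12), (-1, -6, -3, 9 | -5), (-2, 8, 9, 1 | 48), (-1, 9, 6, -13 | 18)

(-1, 0, 5, 1)

Forward elimination on [A|b]:
R2 <- R2 - (1)*R1:  [   0   -5   -4    3  -17 ]
R3 <- R3 - (2)*R1:  [   0   10    7  -11   24 ]
R4 <- R4 - (1)*R1:  [   0   10    5  -19    6 ]
R3 <- R3 - (-2)*R2:  [   0    0   -1   -5  -10 ]
R4 <- R4 - (-2)*R2:  [   0    0   -3  -13  -28 ]
R4 <- R4 - (3)*R3:  [ 0  0  0  2  2 ]
Row echelon form:
[ -1  -1   1   6  |   12 ]
[  0  -5  -4   3  |  -17 ]
[  0   0  -1  -5  |  -10 ]
[  0   0   0   2  |    2 ]
Back-substitution:
t = (2) / 2 = 1
w = (-10 - (-5)*(1)) / -1 = 5
v = (-17 - (-4)*(5) - (3)*(1)) / -5 = 0
u = (12 - (-1)*(0) - (1)*(5) - (6)*(1)) / -1 = -1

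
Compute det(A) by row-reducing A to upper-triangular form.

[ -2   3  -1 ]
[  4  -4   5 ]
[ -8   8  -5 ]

det(A) = -20

Forward elimination:
R2 <- R2 - (-2)*R1:  [ 0  2  3 ]
R3 <- R3 - (4)*R1:  [  0  -4  -1 ]
R3 <- R3 - (-2)*R2:  [ 0  0  5 ]
Upper-triangular form:
[ -2  3  -1 ]
[  0  2   3 ]
[  0  0   5 ]
det(A) = (-1)^0 * (-2) * (2) * (5) = -20  (0 row swaps -> sign +1)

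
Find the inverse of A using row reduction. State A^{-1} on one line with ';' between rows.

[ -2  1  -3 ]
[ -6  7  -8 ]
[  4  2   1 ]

Gauss-Jordan on [A | I]:
R1 <- (1/-2)*R1:  [    1  -1/2   3/2  |  -1/2     0     0 ]
R2 <- R2 - (-6)*R1:  [  0   4   1  |  -3   1   0 ]
R3 <- R3 - (4)*R1:  [  0   4  -5  |   2   0   1 ]
R2 <- (1/4)*R2:  [    0     1   1/4  |  -3/4   1/4     0 ]
R1 <- R1 - (-1/2)*R2:  [    1     0  13/8  |  -7/8   1/8     0 ]
R3 <- R3 - (4)*R2:  [  0   0  -6  |   5  -1   1 ]
R3 <- (1/-6)*R3:  [    0     0     1  |  -5/6   1/6  -1/6 ]
R1 <- R1 - (13/8)*R3:  [     1      0      0  |  23/48  -7/48  13/48 ]
R2 <- R2 - (1/4)*R3:  [      0       1       0  |  -13/24    5/24    1/24 ]
Right block of [I | A^{-1}] is the inverse:
[  23/48  -7/48  13/48 ]
[ -13/24   5/24   1/24 ]
[   -5/6    1/6   -1/6 ]

inverse = [23/48 -7/48 13/48; -13/24 5/24 1/24; -5/6 1/6 -1/6]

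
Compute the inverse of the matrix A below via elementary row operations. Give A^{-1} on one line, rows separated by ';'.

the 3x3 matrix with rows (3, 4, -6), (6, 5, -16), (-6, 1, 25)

inverse = [-47/3 106/9 34/9; 6 -13/3 -4/3; -4 3 1]

Gauss-Jordan on [A | I]:
R1 <- (1/3)*R1:  [   1  4/3   -2  |  1/3    0    0 ]
R2 <- R2 - (6)*R1:  [  0  -3  -4  |  -2   1   0 ]
R3 <- R3 - (-6)*R1:  [  0   9  13  |   2   0   1 ]
R2 <- (1/-3)*R2:  [    0     1   4/3  |   2/3  -1/3     0 ]
R1 <- R1 - (4/3)*R2:  [     1      0  -34/9  |   -5/9    4/9      0 ]
R3 <- R3 - (9)*R2:  [  0   0   1  |  -4   3   1 ]
R1 <- R1 - (-34/9)*R3:  [     1      0      0  |  -47/3  106/9   34/9 ]
R2 <- R2 - (4/3)*R3:  [     0      1      0  |      6  -13/3   -4/3 ]
Right block of [I | A^{-1}] is the inverse:
[ -47/3  106/9  34/9 ]
[     6  -13/3  -4/3 ]
[    -4      3     1 ]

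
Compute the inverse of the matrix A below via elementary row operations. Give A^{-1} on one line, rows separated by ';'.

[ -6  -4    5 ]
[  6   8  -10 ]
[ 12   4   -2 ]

inverse = [-1/3 -1/6 0; 3/2 2/3 5/12; 1 1/3 1/3]

Gauss-Jordan on [A | I]:
R1 <- (1/-6)*R1:  [    1   2/3  -5/6  |  -1/6     0     0 ]
R2 <- R2 - (6)*R1:  [  0   4  -5  |   1   1   0 ]
R3 <- R3 - (12)*R1:  [  0  -4   8  |   2   0   1 ]
R2 <- (1/4)*R2:  [    0     1  -5/4  |   1/4   1/4     0 ]
R1 <- R1 - (2/3)*R2:  [    1     0     0  |  -1/3  -1/6     0 ]
R3 <- R3 - (-4)*R2:  [ 0  0  3  |  3  1  1 ]
R3 <- (1/3)*R3:  [   0    0    1  |    1  1/3  1/3 ]
R2 <- R2 - (-5/4)*R3:  [    0     1     0  |   3/2   2/3  5/12 ]
Right block of [I | A^{-1}] is the inverse:
[ -1/3  -1/6     0 ]
[  3/2   2/3  5/12 ]
[    1   1/3   1/3 ]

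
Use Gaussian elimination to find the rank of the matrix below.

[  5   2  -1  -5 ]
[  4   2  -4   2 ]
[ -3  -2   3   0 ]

Row reduction:
R2 <- R2 - (4/5)*R1:  [     0    2/5  -16/5      6 ]
R3 <- R3 - (-3/5)*R1:  [    0  -4/5  12/5    -3 ]
R3 <- R3 - (-2)*R2:  [  0   0  -4   9 ]
Row echelon form:
[ 5    2     -1  -5 ]
[ 0  2/5  -16/5   6 ]
[ 0    0     -4   9 ]
Nonzero rows / pivot columns: 3

rank(A) = 3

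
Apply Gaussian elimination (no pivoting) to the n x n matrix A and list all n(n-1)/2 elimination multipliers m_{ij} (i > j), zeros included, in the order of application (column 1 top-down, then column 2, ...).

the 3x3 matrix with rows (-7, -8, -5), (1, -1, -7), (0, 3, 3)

Forward elimination:
R2 <- R2 - (-1/7)*R1:  [     0  -15/7  -54/7 ]
R3: entry in column 1 is already 0 -> m_{31} = 0 (no row operation needed)
R3 <- R3 - (-7/5)*R2:  [     0      0  -39/5 ]
Multipliers (in order of application): m_{21} = -1/7, m_{31} = 0, m_{32} = -7/5

multipliers: -1/7, 0, -7/5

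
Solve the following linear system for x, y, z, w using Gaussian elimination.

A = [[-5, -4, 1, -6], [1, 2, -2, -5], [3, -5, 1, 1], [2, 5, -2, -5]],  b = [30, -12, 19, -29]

(-2, -5, 0, 0)

Forward elimination on [A|b]:
R2 <- R2 - (-1/5)*R1:  [     0    6/5   -9/5  -31/5     -6 ]
R3 <- R3 - (-3/5)*R1:  [     0  -37/5    8/5  -13/5     37 ]
R4 <- R4 - (-2/5)*R1:  [     0   17/5   -8/5  -37/5    -17 ]
R3 <- R3 - (-37/6)*R2:  [      0       0   -19/2  -245/6       0 ]
R4 <- R4 - (17/6)*R2:  [    0     0   7/2  61/6     0 ]
R4 <- R4 - (-7/19)*R3:  [       0        0        0  -278/57        0 ]
Row echelon form:
[ -5   -4      1       -6  |  30 ]
[  0  6/5   -9/5    -31/5  |  -6 ]
[  0    0  -19/2   -245/6  |   0 ]
[  0    0      0  -278/57  |   0 ]
Back-substitution:
w = (0) / (-278/57) = 0
z = (0 - (-245/6)*(0)) / (-19/2) = 0
y = (-6 - (-9/5)*(0) - (-31/5)*(0)) / (6/5) = -5
x = (30 - (-4)*(-5) - (1)*(0) - (-6)*(0)) / -5 = -2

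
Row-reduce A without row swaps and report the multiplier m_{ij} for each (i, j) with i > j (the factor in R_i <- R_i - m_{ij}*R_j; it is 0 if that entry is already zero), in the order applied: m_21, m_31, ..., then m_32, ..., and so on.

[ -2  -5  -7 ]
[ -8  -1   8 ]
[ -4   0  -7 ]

Forward elimination:
R2 <- R2 - (4)*R1:  [  0  19  36 ]
R3 <- R3 - (2)*R1:  [  0  10   7 ]
R3 <- R3 - (10/19)*R2:  [       0        0  -227/19 ]
Multipliers (in order of application): m_{21} = 4, m_{31} = 2, m_{32} = 10/19

multipliers: 4, 2, 10/19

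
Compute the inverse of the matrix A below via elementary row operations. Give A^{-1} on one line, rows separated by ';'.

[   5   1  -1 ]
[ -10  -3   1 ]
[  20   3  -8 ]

Gauss-Jordan on [A | I]:
R1 <- (1/5)*R1:  [    1   1/5  -1/5  |   1/5     0     0 ]
R2 <- R2 - (-10)*R1:  [  0  -1  -1  |   2   1   0 ]
R3 <- R3 - (20)*R1:  [  0  -1  -4  |  -4   0   1 ]
R2 <- (1/-1)*R2:  [  0   1   1  |  -2  -1   0 ]
R1 <- R1 - (1/5)*R2:  [    1     0  -2/5  |   3/5   1/5     0 ]
R3 <- R3 - (-1)*R2:  [  0   0  -3  |  -6  -1   1 ]
R3 <- (1/-3)*R3:  [    0     0     1  |     2   1/3  -1/3 ]
R1 <- R1 - (-2/5)*R3:  [     1      0      0  |    7/5    1/3  -2/15 ]
R2 <- R2 - (1)*R3:  [    0     1     0  |    -4  -4/3   1/3 ]
Right block of [I | A^{-1}] is the inverse:
[ 7/5   1/3  -2/15 ]
[  -4  -4/3    1/3 ]
[   2   1/3   -1/3 ]

inverse = [7/5 1/3 -2/15; -4 -4/3 1/3; 2 1/3 -1/3]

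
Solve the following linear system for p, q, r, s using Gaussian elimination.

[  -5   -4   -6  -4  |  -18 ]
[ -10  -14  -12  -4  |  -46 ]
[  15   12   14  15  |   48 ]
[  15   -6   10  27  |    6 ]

(-4, 3, 3, 2)

Forward elimination on [A|b]:
R2 <- R2 - (2)*R1:  [   0   -6    0    4  -10 ]
R3 <- R3 - (-3)*R1:  [  0   0  -4   3  -6 ]
R4 <- R4 - (-3)*R1:  [   0  -18   -8   15  -48 ]
R4 <- R4 - (3)*R2:  [   0    0   -8    3  -18 ]
R4 <- R4 - (2)*R3:  [  0   0   0  -3  -6 ]
Row echelon form:
[ -5  -4  -6  -4  |  -18 ]
[  0  -6   0   4  |  -10 ]
[  0   0  -4   3  |   -6 ]
[  0   0   0  -3  |   -6 ]
Back-substitution:
s = (-6) / -3 = 2
r = (-6 - (3)*(2)) / -4 = 3
q = (-10 - (4)*(2)) / -6 = 3
p = (-18 - (-4)*(3) - (-6)*(3) - (-4)*(2)) / -5 = -4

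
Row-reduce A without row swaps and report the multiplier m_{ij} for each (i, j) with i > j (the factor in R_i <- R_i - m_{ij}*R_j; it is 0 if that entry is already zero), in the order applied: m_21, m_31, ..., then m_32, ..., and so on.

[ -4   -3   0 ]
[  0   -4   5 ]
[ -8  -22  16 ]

Forward elimination:
R2: entry in column 1 is already 0 -> m_{21} = 0 (no row operation needed)
R3 <- R3 - (2)*R1:  [   0  -16   16 ]
R3 <- R3 - (4)*R2:  [  0   0  -4 ]
Multipliers (in order of application): m_{21} = 0, m_{31} = 2, m_{32} = 4

multipliers: 0, 2, 4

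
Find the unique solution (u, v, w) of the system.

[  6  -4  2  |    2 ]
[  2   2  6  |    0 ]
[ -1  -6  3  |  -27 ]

(3, 3, -2)

Forward elimination on [A|b]:
R2 <- R2 - (1/3)*R1:  [    0  10/3  16/3  -2/3 ]
R3 <- R3 - (-1/6)*R1:  [     0  -20/3   10/3  -80/3 ]
R3 <- R3 - (-2)*R2:  [   0    0   14  -28 ]
Row echelon form:
[ 6    -4     2  |     2 ]
[ 0  10/3  16/3  |  -2/3 ]
[ 0     0    14  |   -28 ]
Back-substitution:
w = (-28) / 14 = -2
v = (-2/3 - (16/3)*(-2)) / (10/3) = 3
u = (2 - (-4)*(3) - (2)*(-2)) / 6 = 3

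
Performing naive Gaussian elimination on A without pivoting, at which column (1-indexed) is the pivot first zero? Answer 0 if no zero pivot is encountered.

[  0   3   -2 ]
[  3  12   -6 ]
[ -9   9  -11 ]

first zero-pivot column = 1

Naive forward elimination:
Pivot entry (1,1) is zero but row 2 has 3 in column 1 -> naive elimination stops; a row interchange (e.g. R1 <-> R2) would be required here.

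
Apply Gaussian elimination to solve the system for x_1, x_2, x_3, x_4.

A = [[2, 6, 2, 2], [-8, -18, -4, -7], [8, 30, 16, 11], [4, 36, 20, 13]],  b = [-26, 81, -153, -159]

(-5, 0, -5, -3)

Forward elimination on [A|b]:
R2 <- R2 - (-4)*R1:  [   0    6    4    1  -23 ]
R3 <- R3 - (4)*R1:  [   0    6    8    3  -49 ]
R4 <- R4 - (2)*R1:  [    0    24    16     9  -107 ]
R3 <- R3 - (1)*R2:  [   0    0    4    2  -26 ]
R4 <- R4 - (4)*R2:  [   0    0    0    5  -15 ]
Row echelon form:
[ 2  6  2  2  |  -26 ]
[ 0  6  4  1  |  -23 ]
[ 0  0  4  2  |  -26 ]
[ 0  0  0  5  |  -15 ]
Back-substitution:
x_4 = (-15) / 5 = -3
x_3 = (-26 - (2)*(-3)) / 4 = -5
x_2 = (-23 - (4)*(-5) - (1)*(-3)) / 6 = 0
x_1 = (-26 - (6)*(0) - (2)*(-5) - (2)*(-3)) / 2 = -5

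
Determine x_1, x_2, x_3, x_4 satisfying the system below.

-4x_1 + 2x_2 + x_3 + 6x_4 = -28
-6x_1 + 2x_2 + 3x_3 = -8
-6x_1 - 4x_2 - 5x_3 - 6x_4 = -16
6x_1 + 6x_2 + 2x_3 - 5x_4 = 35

Forward elimination on [A|b]:
R2 <- R2 - (3/2)*R1:  [   0   -1  3/2   -9   34 ]
R3 <- R3 - (3/2)*R1:  [     0     -7  -13/2    -15     26 ]
R4 <- R4 - (-3/2)*R1:  [   0    9  7/2    4   -7 ]
R3 <- R3 - (7)*R2:  [    0     0   -17    48  -212 ]
R4 <- R4 - (-9)*R2:  [   0    0   17  -77  299 ]
R4 <- R4 - (-1)*R3:  [   0    0    0  -29   87 ]
Row echelon form:
[ -4   2    1    6  |   -28 ]
[  0  -1  3/2   -9  |    34 ]
[  0   0  -17   48  |  -212 ]
[  0   0    0  -29  |    87 ]
Back-substitution:
x_4 = (87) / -29 = -3
x_3 = (-212 - (48)*(-3)) / -17 = 4
x_2 = (34 - (3/2)*(4) - (-9)*(-3)) / -1 = -1
x_1 = (-28 - (2)*(-1) - (1)*(4) - (6)*(-3)) / -4 = 3

(3, -1, 4, -3)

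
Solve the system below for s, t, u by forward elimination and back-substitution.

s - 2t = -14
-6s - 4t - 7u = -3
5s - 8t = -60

(-4, 5, 1)

Forward elimination on [A|b]:
R2 <- R2 - (-6)*R1:  [   0  -16   -7  -87 ]
R3 <- R3 - (5)*R1:  [  0   2   0  10 ]
R3 <- R3 - (-1/8)*R2:  [    0     0  -7/8  -7/8 ]
Row echelon form:
[ 1   -2     0  |   -14 ]
[ 0  -16    -7  |   -87 ]
[ 0    0  -7/8  |  -7/8 ]
Back-substitution:
u = (-7/8) / (-7/8) = 1
t = (-87 - (-7)*(1)) / -16 = 5
s = (-14 - (-2)*(5)) / 1 = -4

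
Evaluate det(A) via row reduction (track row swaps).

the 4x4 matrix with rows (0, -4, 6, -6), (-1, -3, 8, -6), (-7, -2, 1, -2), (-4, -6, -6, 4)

det(A) = 680

Forward elimination:
R1 <-> R2   (pivot in column 1 was zero)
[ -1  -3   8  -6 ]
[  0  -4   6  -6 ]
[ -7  -2   1  -2 ]
[ -4  -6  -6   4 ]
R3 <- R3 - (7)*R1:  [   0   19  -55   40 ]
R4 <- R4 - (4)*R1:  [   0    6  -38   28 ]
R3 <- R3 - (-19/4)*R2:  [     0      0  -53/2   23/2 ]
R4 <- R4 - (-3/2)*R2:  [   0    0  -29   19 ]
R4 <- R4 - (58/53)*R3:  [      0       0       0  340/53 ]
Upper-triangular form:
[ -1  -3      8      -6 ]
[  0  -4      6      -6 ]
[  0   0  -53/2    23/2 ]
[  0   0      0  340/53 ]
det(A) = (-1)^1 * (-1) * (-4) * (-53/2) * (340/53) = 680  (1 row swap -> sign -1)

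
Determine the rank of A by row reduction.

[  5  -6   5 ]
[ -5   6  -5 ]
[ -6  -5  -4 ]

Row reduction:
R2 <- R2 - (-1)*R1:  [ 0  0  0 ]
R3 <- R3 - (-6/5)*R1:  [     0  -61/5      2 ]
R2 <-> R3   (pivot in column 2 was zero)
[ 5     -6  5 ]
[ 0  -61/5  2 ]
[ 0      0  0 ]
Row echelon form:
[ 5     -6  5 ]
[ 0  -61/5  2 ]
[ 0      0  0 ]
Nonzero rows / pivot columns: 2

rank(A) = 2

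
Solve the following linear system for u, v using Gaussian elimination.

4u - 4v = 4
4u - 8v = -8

Forward elimination on [A|b]:
R2 <- R2 - (1)*R1:  [   0   -4  -12 ]
Row echelon form:
[ 4  -4  |    4 ]
[ 0  -4  |  -12 ]
Back-substitution:
v = (-12) / -4 = 3
u = (4 - (-4)*(3)) / 4 = 4

(4, 3)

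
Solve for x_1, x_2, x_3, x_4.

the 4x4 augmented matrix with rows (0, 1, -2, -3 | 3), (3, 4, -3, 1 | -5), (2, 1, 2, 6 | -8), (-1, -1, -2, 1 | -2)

Forward elimination on [A|b]:
R1 <-> R2   (pivot in column 1 was zero)
[  3   4  -3   1  -5 ]
[  0   1  -2  -3   3 ]
[  2   1   2   6  -8 ]
[ -1  -1  -2   1  -2 ]
R3 <- R3 - (2/3)*R1:  [     0   -5/3      4   16/3  -14/3 ]
R4 <- R4 - (-1/3)*R1:  [     0    1/3     -3    4/3  -11/3 ]
R3 <- R3 - (-5/3)*R2:  [   0    0  2/3  1/3  1/3 ]
R4 <- R4 - (1/3)*R2:  [     0      0   -7/3    7/3  -14/3 ]
R4 <- R4 - (-7/2)*R3:  [    0     0     0   7/2  -7/2 ]
Row echelon form:
[ 3  4   -3    1  |    -5 ]
[ 0  1   -2   -3  |     3 ]
[ 0  0  2/3  1/3  |   1/3 ]
[ 0  0    0  7/2  |  -7/2 ]
Back-substitution:
x_4 = (-7/2) / (7/2) = -1
x_3 = (1/3 - (1/3)*(-1)) / (2/3) = 1
x_2 = (3 - (-2)*(1) - (-3)*(-1)) / 1 = 2
x_1 = (-5 - (4)*(2) - (-3)*(1) - (1)*(-1)) / 3 = -3

(-3, 2, 1, -1)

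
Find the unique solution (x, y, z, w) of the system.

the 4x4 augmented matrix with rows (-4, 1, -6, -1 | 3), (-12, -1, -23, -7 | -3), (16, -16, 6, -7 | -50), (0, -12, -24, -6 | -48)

Forward elimination on [A|b]:
R2 <- R2 - (3)*R1:  [   0   -4   -5   -4  -12 ]
R3 <- R3 - (-4)*R1:  [   0  -12  -18  -11  -38 ]
R3 <- R3 - (3)*R2:  [  0   0  -3   1  -2 ]
R4 <- R4 - (3)*R2:  [   0    0   -9    6  -12 ]
R4 <- R4 - (3)*R3:  [  0   0   0   3  -6 ]
Row echelon form:
[ -4   1  -6  -1  |    3 ]
[  0  -4  -5  -4  |  -12 ]
[  0   0  -3   1  |   -2 ]
[  0   0   0   3  |   -6 ]
Back-substitution:
w = (-6) / 3 = -2
z = (-2 - (1)*(-2)) / -3 = 0
y = (-12 - (-5)*(0) - (-4)*(-2)) / -4 = 5
x = (3 - (1)*(5) - (-6)*(0) - (-1)*(-2)) / -4 = 1

(1, 5, 0, -2)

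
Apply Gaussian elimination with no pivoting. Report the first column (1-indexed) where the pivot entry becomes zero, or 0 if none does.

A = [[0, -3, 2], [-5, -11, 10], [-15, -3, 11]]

first zero-pivot column = 1

Naive forward elimination:
Pivot entry (1,1) is zero but row 2 has -5 in column 1 -> naive elimination stops; a row interchange (e.g. R1 <-> R2) would be required here.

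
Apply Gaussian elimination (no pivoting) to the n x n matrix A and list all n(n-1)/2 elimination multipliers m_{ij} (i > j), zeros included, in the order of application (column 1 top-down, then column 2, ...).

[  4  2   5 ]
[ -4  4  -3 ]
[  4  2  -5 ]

Forward elimination:
R2 <- R2 - (-1)*R1:  [ 0  6  2 ]
R3 <- R3 - (1)*R1:  [   0    0  -10 ]
R3: entry in column 2 is already 0 -> m_{32} = 0 (no row operation needed)
Multipliers (in order of application): m_{21} = -1, m_{31} = 1, m_{32} = 0

multipliers: -1, 1, 0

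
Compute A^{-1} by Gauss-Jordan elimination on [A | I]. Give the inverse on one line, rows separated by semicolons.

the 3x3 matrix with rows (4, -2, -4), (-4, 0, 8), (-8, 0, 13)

inverse = [0 13/12 -2/3; -1/2 5/6 -2/3; 0 2/3 -1/3]

Gauss-Jordan on [A | I]:
R1 <- (1/4)*R1:  [    1  -1/2    -1  |   1/4     0     0 ]
R2 <- R2 - (-4)*R1:  [  0  -2   4  |   1   1   0 ]
R3 <- R3 - (-8)*R1:  [  0  -4   5  |   2   0   1 ]
R2 <- (1/-2)*R2:  [    0     1    -2  |  -1/2  -1/2     0 ]
R1 <- R1 - (-1/2)*R2:  [    1     0    -2  |     0  -1/4     0 ]
R3 <- R3 - (-4)*R2:  [  0   0  -3  |   0  -2   1 ]
R3 <- (1/-3)*R3:  [    0     0     1  |     0   2/3  -1/3 ]
R1 <- R1 - (-2)*R3:  [     1      0      0  |      0  13/12   -2/3 ]
R2 <- R2 - (-2)*R3:  [    0     1     0  |  -1/2   5/6  -2/3 ]
Right block of [I | A^{-1}] is the inverse:
[    0  13/12  -2/3 ]
[ -1/2    5/6  -2/3 ]
[    0    2/3  -1/3 ]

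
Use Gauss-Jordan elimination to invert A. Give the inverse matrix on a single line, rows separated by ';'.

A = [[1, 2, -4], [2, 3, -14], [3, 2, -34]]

inverse = [37 -30 8; -13 11 -3; 5/2 -2 1/2]

Gauss-Jordan on [A | I]:
R2 <- R2 - (2)*R1:  [  0  -1  -6  |  -2   1   0 ]
R3 <- R3 - (3)*R1:  [   0   -4  -22  |   -3    0    1 ]
R2 <- (1/-1)*R2:  [  0   1   6  |   2  -1   0 ]
R1 <- R1 - (2)*R2:  [   1    0  -16  |   -3    2    0 ]
R3 <- R3 - (-4)*R2:  [  0   0   2  |   5  -4   1 ]
R3 <- (1/2)*R3:  [   0    0    1  |  5/2   -2  1/2 ]
R1 <- R1 - (-16)*R3:  [   1    0    0  |   37  -30    8 ]
R2 <- R2 - (6)*R3:  [   0    1    0  |  -13   11   -3 ]
Right block of [I | A^{-1}] is the inverse:
[  37  -30    8 ]
[ -13   11   -3 ]
[ 5/2   -2  1/2 ]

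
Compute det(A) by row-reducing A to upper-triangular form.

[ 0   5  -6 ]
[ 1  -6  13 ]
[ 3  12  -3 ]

Forward elimination:
R1 <-> R2   (pivot in column 1 was zero)
[ 1  -6  13 ]
[ 0   5  -6 ]
[ 3  12  -3 ]
R3 <- R3 - (3)*R1:  [   0   30  -42 ]
R3 <- R3 - (6)*R2:  [  0   0  -6 ]
Upper-triangular form:
[ 1  -6  13 ]
[ 0   5  -6 ]
[ 0   0  -6 ]
det(A) = (-1)^1 * (1) * (5) * (-6) = 30  (1 row swap -> sign -1)

det(A) = 30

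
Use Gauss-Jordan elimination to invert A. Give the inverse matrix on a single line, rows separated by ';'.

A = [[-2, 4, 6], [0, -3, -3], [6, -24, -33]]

inverse = [-3/2 2/3 -1/3; 1 -5/3 1/3; -1 4/3 -1/3]

Gauss-Jordan on [A | I]:
R1 <- (1/-2)*R1:  [    1    -2    -3  |  -1/2     0     0 ]
R3 <- R3 - (6)*R1:  [   0  -12  -15  |    3    0    1 ]
R2 <- (1/-3)*R2:  [    0     1     1  |     0  -1/3     0 ]
R1 <- R1 - (-2)*R2:  [    1     0    -1  |  -1/2  -2/3     0 ]
R3 <- R3 - (-12)*R2:  [  0   0  -3  |   3  -4   1 ]
R3 <- (1/-3)*R3:  [    0     0     1  |    -1   4/3  -1/3 ]
R1 <- R1 - (-1)*R3:  [    1     0     0  |  -3/2   2/3  -1/3 ]
R2 <- R2 - (1)*R3:  [    0     1     0  |     1  -5/3   1/3 ]
Right block of [I | A^{-1}] is the inverse:
[ -3/2   2/3  -1/3 ]
[    1  -5/3   1/3 ]
[   -1   4/3  -1/3 ]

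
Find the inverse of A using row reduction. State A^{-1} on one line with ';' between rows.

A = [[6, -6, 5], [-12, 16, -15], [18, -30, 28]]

Gauss-Jordan on [A | I]:
R1 <- (1/6)*R1:  [   1   -1  5/6  |  1/6    0    0 ]
R2 <- R2 - (-12)*R1:  [  0   4  -5  |   2   1   0 ]
R3 <- R3 - (18)*R1:  [   0  -12   13  |   -3    0    1 ]
R2 <- (1/4)*R2:  [    0     1  -5/4  |   1/2   1/4     0 ]
R1 <- R1 - (-1)*R2:  [     1      0  -5/12  |    2/3    1/4      0 ]
R3 <- R3 - (-12)*R2:  [  0   0  -2  |   3   3   1 ]
R3 <- (1/-2)*R3:  [    0     0     1  |  -3/2  -3/2  -1/2 ]
R1 <- R1 - (-5/12)*R3:  [     1      0      0  |   1/24   -3/8  -5/24 ]
R2 <- R2 - (-5/4)*R3:  [     0      1      0  |  -11/8  -13/8   -5/8 ]
Right block of [I | A^{-1}] is the inverse:
[  1/24   -3/8  -5/24 ]
[ -11/8  -13/8   -5/8 ]
[  -3/2   -3/2   -1/2 ]

inverse = [1/24 -3/8 -5/24; -11/8 -13/8 -5/8; -3/2 -3/2 -1/2]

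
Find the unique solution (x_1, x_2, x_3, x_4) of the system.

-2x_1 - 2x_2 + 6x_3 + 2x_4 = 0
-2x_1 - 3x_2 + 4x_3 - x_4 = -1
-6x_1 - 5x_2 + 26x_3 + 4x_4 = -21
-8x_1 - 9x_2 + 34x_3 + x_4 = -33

Forward elimination on [A|b]:
R2 <- R2 - (1)*R1:  [  0  -1  -2  -3  -1 ]
R3 <- R3 - (3)*R1:  [   0    1    8   -2  -21 ]
R4 <- R4 - (4)*R1:  [   0   -1   10   -7  -33 ]
R3 <- R3 - (-1)*R2:  [   0    0    6   -5  -22 ]
R4 <- R4 - (1)*R2:  [   0    0   12   -4  -32 ]
R4 <- R4 - (2)*R3:  [  0   0   0   6  12 ]
Row echelon form:
[ -2  -2   6   2  |    0 ]
[  0  -1  -2  -3  |   -1 ]
[  0   0   6  -5  |  -22 ]
[  0   0   0   6  |   12 ]
Back-substitution:
x_4 = (12) / 6 = 2
x_3 = (-22 - (-5)*(2)) / 6 = -2
x_2 = (-1 - (-2)*(-2) - (-3)*(2)) / -1 = -1
x_1 = (0 - (-2)*(-1) - (6)*(-2) - (2)*(2)) / -2 = -3

(-3, -1, -2, 2)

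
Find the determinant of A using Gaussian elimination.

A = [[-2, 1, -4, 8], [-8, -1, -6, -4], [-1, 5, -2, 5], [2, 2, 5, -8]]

det(A) = 254

Forward elimination:
R2 <- R2 - (4)*R1:  [   0   -5   10  -36 ]
R3 <- R3 - (1/2)*R1:  [   0  9/2    0    1 ]
R4 <- R4 - (-1)*R1:  [ 0  3  1  0 ]
R3 <- R3 - (-9/10)*R2:  [      0       0       9  -157/5 ]
R4 <- R4 - (-3/5)*R2:  [      0       0       7  -108/5 ]
R4 <- R4 - (7/9)*R3:  [      0       0       0  127/45 ]
Upper-triangular form:
[ -2   1  -4       8 ]
[  0  -5  10     -36 ]
[  0   0   9  -157/5 ]
[  0   0   0  127/45 ]
det(A) = (-1)^0 * (-2) * (-5) * (9) * (127/45) = 254  (0 row swaps -> sign +1)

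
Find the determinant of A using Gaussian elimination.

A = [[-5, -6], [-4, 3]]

Forward elimination:
R2 <- R2 - (4/5)*R1:  [    0  39/5 ]
Upper-triangular form:
[ -5    -6 ]
[  0  39/5 ]
det(A) = (-1)^0 * (-5) * (39/5) = -39  (0 row swaps -> sign +1)

det(A) = -39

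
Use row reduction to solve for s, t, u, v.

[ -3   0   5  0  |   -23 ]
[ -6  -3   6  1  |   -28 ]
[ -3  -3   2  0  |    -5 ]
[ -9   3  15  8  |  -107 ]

Forward elimination on [A|b]:
R2 <- R2 - (2)*R1:  [  0  -3  -4   1  18 ]
R3 <- R3 - (1)*R1:  [  0  -3  -3   0  18 ]
R4 <- R4 - (3)*R1:  [   0    3    0    8  -38 ]
R3 <- R3 - (1)*R2:  [  0   0   1  -1   0 ]
R4 <- R4 - (-1)*R2:  [   0    0   -4    9  -20 ]
R4 <- R4 - (-4)*R3:  [   0    0    0    5  -20 ]
Row echelon form:
[ -3   0   5   0  |  -23 ]
[  0  -3  -4   1  |   18 ]
[  0   0   1  -1  |    0 ]
[  0   0   0   5  |  -20 ]
Back-substitution:
v = (-20) / 5 = -4
u = (0 - (-1)*(-4)) / 1 = -4
t = (18 - (-4)*(-4) - (1)*(-4)) / -3 = -2
s = (-23 - (5)*(-4)) / -3 = 1

(1, -2, -4, -4)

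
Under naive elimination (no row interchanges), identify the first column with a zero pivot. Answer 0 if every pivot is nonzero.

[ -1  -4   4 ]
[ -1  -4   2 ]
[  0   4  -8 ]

first zero-pivot column = 2

Naive forward elimination:
R2 <- R2 - (1)*R1:  [  0   0  -2 ]
Matrix at this point:
[ -1  -4   4 ]
[  0   0  -2 ]
[  0   4  -8 ]
Pivot entry (2,2) is zero but row 3 has 4 in column 2 -> naive elimination stops; a row interchange (e.g. R2 <-> R3) would be required here.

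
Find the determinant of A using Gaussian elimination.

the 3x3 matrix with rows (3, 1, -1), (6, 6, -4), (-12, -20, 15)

det(A) = 36

Forward elimination:
R2 <- R2 - (2)*R1:  [  0   4  -2 ]
R3 <- R3 - (-4)*R1:  [   0  -16   11 ]
R3 <- R3 - (-4)*R2:  [ 0  0  3 ]
Upper-triangular form:
[ 3  1  -1 ]
[ 0  4  -2 ]
[ 0  0   3 ]
det(A) = (-1)^0 * (3) * (4) * (3) = 36  (0 row swaps -> sign +1)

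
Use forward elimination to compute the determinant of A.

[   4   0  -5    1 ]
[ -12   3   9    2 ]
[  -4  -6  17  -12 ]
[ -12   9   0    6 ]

det(A) = 36

Forward elimination:
R2 <- R2 - (-3)*R1:  [  0   3  -6   5 ]
R3 <- R3 - (-1)*R1:  [   0   -6   12  -11 ]
R4 <- R4 - (-3)*R1:  [   0    9  -15    9 ]
R3 <- R3 - (-2)*R2:  [  0   0   0  -1 ]
R4 <- R4 - (3)*R2:  [  0   0   3  -6 ]
R3 <-> R4   (pivot in column 3 was zero)
[ 4  0  -5   1 ]
[ 0  3  -6   5 ]
[ 0  0   3  -6 ]
[ 0  0   0  -1 ]
Upper-triangular form:
[ 4  0  -5   1 ]
[ 0  3  -6   5 ]
[ 0  0   3  -6 ]
[ 0  0   0  -1 ]
det(A) = (-1)^1 * (4) * (3) * (3) * (-1) = 36  (1 row swap -> sign -1)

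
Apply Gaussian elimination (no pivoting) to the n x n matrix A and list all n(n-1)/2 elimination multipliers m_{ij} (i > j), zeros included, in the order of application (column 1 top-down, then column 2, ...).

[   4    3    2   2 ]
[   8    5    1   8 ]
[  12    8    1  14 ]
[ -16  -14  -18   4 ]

Forward elimination:
R2 <- R2 - (2)*R1:  [  0  -1  -3   4 ]
R3 <- R3 - (3)*R1:  [  0  -1  -5   8 ]
R4 <- R4 - (-4)*R1:  [   0   -2  -10   12 ]
R3 <- R3 - (1)*R2:  [  0   0  -2   4 ]
R4 <- R4 - (2)*R2:  [  0   0  -4   4 ]
R4 <- R4 - (2)*R3:  [  0   0   0  -4 ]
Multipliers (in order of application): m_{21} = 2, m_{31} = 3, m_{41} = -4, m_{32} = 1, m_{42} = 2, m_{43} = 2

multipliers: 2, 3, -4, 1, 2, 2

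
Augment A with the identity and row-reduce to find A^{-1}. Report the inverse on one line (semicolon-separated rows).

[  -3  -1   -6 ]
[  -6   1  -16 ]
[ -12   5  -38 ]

inverse = [7/3 -34/9 11/9; -2 7/3 -2/3; -1 3/2 -1/2]

Gauss-Jordan on [A | I]:
R1 <- (1/-3)*R1:  [    1   1/3     2  |  -1/3     0     0 ]
R2 <- R2 - (-6)*R1:  [  0   3  -4  |  -2   1   0 ]
R3 <- R3 - (-12)*R1:  [   0    9  -14  |   -4    0    1 ]
R2 <- (1/3)*R2:  [    0     1  -4/3  |  -2/3   1/3     0 ]
R1 <- R1 - (1/3)*R2:  [    1     0  22/9  |  -1/9  -1/9     0 ]
R3 <- R3 - (9)*R2:  [  0   0  -2  |   2  -3   1 ]
R3 <- (1/-2)*R3:  [    0     0     1  |    -1   3/2  -1/2 ]
R1 <- R1 - (22/9)*R3:  [     1      0      0  |    7/3  -34/9   11/9 ]
R2 <- R2 - (-4/3)*R3:  [    0     1     0  |    -2   7/3  -2/3 ]
Right block of [I | A^{-1}] is the inverse:
[ 7/3  -34/9  11/9 ]
[  -2    7/3  -2/3 ]
[  -1    3/2  -1/2 ]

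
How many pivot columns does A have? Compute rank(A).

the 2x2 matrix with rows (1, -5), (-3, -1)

rank(A) = 2

Row reduction:
R2 <- R2 - (-3)*R1:  [   0  -16 ]
Row echelon form:
[ 1   -5 ]
[ 0  -16 ]
Nonzero rows / pivot columns: 2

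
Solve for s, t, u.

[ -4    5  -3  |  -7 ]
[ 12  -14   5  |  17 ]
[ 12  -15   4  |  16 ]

Forward elimination on [A|b]:
R2 <- R2 - (-3)*R1:  [  0   1  -4  -4 ]
R3 <- R3 - (-3)*R1:  [  0   0  -5  -5 ]
Row echelon form:
[ -4  5  -3  |  -7 ]
[  0  1  -4  |  -4 ]
[  0  0  -5  |  -5 ]
Back-substitution:
u = (-5) / -5 = 1
t = (-4 - (-4)*(1)) / 1 = 0
s = (-7 - (5)*(0) - (-3)*(1)) / -4 = 1

(1, 0, 1)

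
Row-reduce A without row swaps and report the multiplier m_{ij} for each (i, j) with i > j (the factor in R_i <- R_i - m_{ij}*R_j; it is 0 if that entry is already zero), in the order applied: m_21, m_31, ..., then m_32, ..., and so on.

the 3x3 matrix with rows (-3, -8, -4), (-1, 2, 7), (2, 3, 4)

multipliers: 1/3, -2/3, -1/2

Forward elimination:
R2 <- R2 - (1/3)*R1:  [    0  14/3  25/3 ]
R3 <- R3 - (-2/3)*R1:  [    0  -7/3   4/3 ]
R3 <- R3 - (-1/2)*R2:  [    0     0  11/2 ]
Multipliers (in order of application): m_{21} = 1/3, m_{31} = -2/3, m_{32} = -1/2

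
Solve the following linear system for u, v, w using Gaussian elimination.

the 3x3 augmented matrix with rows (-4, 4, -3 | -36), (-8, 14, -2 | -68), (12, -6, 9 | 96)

Forward elimination on [A|b]:
R2 <- R2 - (2)*R1:  [ 0  6  4  4 ]
R3 <- R3 - (-3)*R1:  [   0    6    0  -12 ]
R3 <- R3 - (1)*R2:  [   0    0   -4  -16 ]
Row echelon form:
[ -4  4  -3  |  -36 ]
[  0  6   4  |    4 ]
[  0  0  -4  |  -16 ]
Back-substitution:
w = (-16) / -4 = 4
v = (4 - (4)*(4)) / 6 = -2
u = (-36 - (4)*(-2) - (-3)*(4)) / -4 = 4

(4, -2, 4)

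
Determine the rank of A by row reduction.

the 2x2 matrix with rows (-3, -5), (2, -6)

Row reduction:
R2 <- R2 - (-2/3)*R1:  [     0  -28/3 ]
Row echelon form:
[ -3     -5 ]
[  0  -28/3 ]
Nonzero rows / pivot columns: 2

rank(A) = 2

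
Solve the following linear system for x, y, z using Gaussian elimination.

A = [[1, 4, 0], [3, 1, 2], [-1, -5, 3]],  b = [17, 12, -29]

(5, 3, -3)

Forward elimination on [A|b]:
R2 <- R2 - (3)*R1:  [   0  -11    2  -39 ]
R3 <- R3 - (-1)*R1:  [   0   -1    3  -12 ]
R3 <- R3 - (1/11)*R2:  [      0       0   31/11  -93/11 ]
Row echelon form:
[ 1    4      0  |      17 ]
[ 0  -11      2  |     -39 ]
[ 0    0  31/11  |  -93/11 ]
Back-substitution:
z = (-93/11) / (31/11) = -3
y = (-39 - (2)*(-3)) / -11 = 3
x = (17 - (4)*(3)) / 1 = 5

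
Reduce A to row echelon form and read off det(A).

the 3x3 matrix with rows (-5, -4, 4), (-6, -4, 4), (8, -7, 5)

det(A) = 8

Forward elimination:
R2 <- R2 - (6/5)*R1:  [    0   4/5  -4/5 ]
R3 <- R3 - (-8/5)*R1:  [     0  -67/5   57/5 ]
R3 <- R3 - (-67/4)*R2:  [  0   0  -2 ]
Upper-triangular form:
[ -5   -4     4 ]
[  0  4/5  -4/5 ]
[  0    0    -2 ]
det(A) = (-1)^0 * (-5) * (4/5) * (-2) = 8  (0 row swaps -> sign +1)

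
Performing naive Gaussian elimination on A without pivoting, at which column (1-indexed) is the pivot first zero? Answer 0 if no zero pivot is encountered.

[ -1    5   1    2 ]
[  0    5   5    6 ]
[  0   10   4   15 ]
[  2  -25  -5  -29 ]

first zero-pivot column = 0

Naive forward elimination:
R4 <- R4 - (-2)*R1:  [   0  -15   -3  -25 ]
R3 <- R3 - (2)*R2:  [  0   0  -6   3 ]
R4 <- R4 - (-3)*R2:  [  0   0  12  -7 ]
R4 <- R4 - (-2)*R3:  [  0   0   0  -1 ]
All pivots nonzero; naive elimination completes without hitting a zero pivot.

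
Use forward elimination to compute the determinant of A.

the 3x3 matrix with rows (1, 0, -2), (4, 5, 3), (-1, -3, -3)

det(A) = 8

Forward elimination:
R2 <- R2 - (4)*R1:  [  0   5  11 ]
R3 <- R3 - (-1)*R1:  [  0  -3  -5 ]
R3 <- R3 - (-3/5)*R2:  [   0    0  8/5 ]
Upper-triangular form:
[ 1  0   -2 ]
[ 0  5   11 ]
[ 0  0  8/5 ]
det(A) = (-1)^0 * (1) * (5) * (8/5) = 8  (0 row swaps -> sign +1)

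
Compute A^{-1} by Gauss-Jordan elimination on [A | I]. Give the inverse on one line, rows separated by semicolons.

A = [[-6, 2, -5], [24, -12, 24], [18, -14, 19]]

inverse = [-9/8 -1/3 1/8; 1/4 1/4 -1/4; 5/4 1/2 -1/4]

Gauss-Jordan on [A | I]:
R1 <- (1/-6)*R1:  [    1  -1/3   5/6  |  -1/6     0     0 ]
R2 <- R2 - (24)*R1:  [  0  -4   4  |   4   1   0 ]
R3 <- R3 - (18)*R1:  [  0  -8   4  |   3   0   1 ]
R2 <- (1/-4)*R2:  [    0     1    -1  |    -1  -1/4     0 ]
R1 <- R1 - (-1/3)*R2:  [     1      0    1/2  |   -1/2  -1/12      0 ]
R3 <- R3 - (-8)*R2:  [  0   0  -4  |  -5  -2   1 ]
R3 <- (1/-4)*R3:  [    0     0     1  |   5/4   1/2  -1/4 ]
R1 <- R1 - (1/2)*R3:  [    1     0     0  |  -9/8  -1/3   1/8 ]
R2 <- R2 - (-1)*R3:  [    0     1     0  |   1/4   1/4  -1/4 ]
Right block of [I | A^{-1}] is the inverse:
[ -9/8  -1/3   1/8 ]
[  1/4   1/4  -1/4 ]
[  5/4   1/2  -1/4 ]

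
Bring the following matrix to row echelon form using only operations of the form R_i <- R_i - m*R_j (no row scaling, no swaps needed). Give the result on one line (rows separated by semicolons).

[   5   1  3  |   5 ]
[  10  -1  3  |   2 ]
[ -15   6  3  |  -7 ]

Forward elimination:
R2 <- R2 - (2)*R1:  [  0  -3  -3  -8 ]
R3 <- R3 - (-3)*R1:  [  0   9  12   8 ]
R3 <- R3 - (-3)*R2:  [   0    0    3  -16 ]
Row echelon form:
[ 5   1   3  |    5 ]
[ 0  -3  -3  |   -8 ]
[ 0   0   3  |  -16 ]

REF = [5 1 3 5; 0 -3 -3 -8; 0 0 3 -16]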